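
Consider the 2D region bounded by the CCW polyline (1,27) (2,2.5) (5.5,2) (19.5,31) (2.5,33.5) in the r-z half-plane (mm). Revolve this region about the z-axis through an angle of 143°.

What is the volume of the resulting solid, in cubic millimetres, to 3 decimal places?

Volume = 6591.203 mm³

Profile (r,z), 5 vertices: (1,27) (2,2.5) (5.5,2) (19.5,31) (2.5,33.5)
edge 0: (1,27)→(2,2.5)  cross = 1·2.5 − 2·27 = -51.5000; (r_i+r_j)·cross = 3·-51.5000 = -154.5000
edge 1: (2,2.5)→(5.5,2)  cross = 2·2 − 5.5·2.5 = -9.7500; (r_i+r_j)·cross = 7.5·-9.7500 = -73.1250
edge 2: (5.5,2)→(19.5,31)  cross = 5.5·31 − 19.5·2 = 131.5000; (r_i+r_j)·cross = 25·131.5000 = 3287.5000
edge 3: (19.5,31)→(2.5,33.5)  cross = 19.5·33.5 − 2.5·31 = 575.7500; (r_i+r_j)·cross = 22·575.7500 = 12666.5000
edge 4: (2.5,33.5)→(1,27)  cross = 2.5·27 − 1·33.5 = 34.0000; (r_i+r_j)·cross = 3.5·34.0000 = 119.0000
Σcross = 680.0000 → A = |Σcross|/2 = 340.0000 mm²
Σ(r_i+r_j)·cross = 15845.3750 → first moment M = |Σ|/6 = 2640.8958
R_c = M/A = 2640.8958/340.0000 = 7.7673 mm
θ = 143° = 2.495821 rad
V = θ·R_c·A = 2.495821·7.7673·340.0000 = 6591.203 mm³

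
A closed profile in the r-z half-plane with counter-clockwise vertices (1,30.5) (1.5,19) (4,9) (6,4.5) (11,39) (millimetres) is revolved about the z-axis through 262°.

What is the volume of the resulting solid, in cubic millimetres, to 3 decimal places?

Volume = 4514.746 mm³

Profile (r,z), 5 vertices: (1,30.5) (1.5,19) (4,9) (6,4.5) (11,39)
edge 0: (1,30.5)→(1.5,19)  cross = 1·19 − 1.5·30.5 = -26.7500; (r_i+r_j)·cross = 2.5·-26.7500 = -66.8750
edge 1: (1.5,19)→(4,9)  cross = 1.5·9 − 4·19 = -62.5000; (r_i+r_j)·cross = 5.5·-62.5000 = -343.7500
edge 2: (4,9)→(6,4.5)  cross = 4·4.5 − 6·9 = -36.0000; (r_i+r_j)·cross = 10·-36.0000 = -360.0000
edge 3: (6,4.5)→(11,39)  cross = 6·39 − 11·4.5 = 184.5000; (r_i+r_j)·cross = 17·184.5000 = 3136.5000
edge 4: (11,39)→(1,30.5)  cross = 11·30.5 − 1·39 = 296.5000; (r_i+r_j)·cross = 12·296.5000 = 3558.0000
Σcross = 355.7500 → A = |Σcross|/2 = 177.8750 mm²
Σ(r_i+r_j)·cross = 5923.8750 → first moment M = |Σ|/6 = 987.3125
R_c = M/A = 987.3125/177.8750 = 5.5506 mm
θ = 262° = 4.572763 rad
V = θ·R_c·A = 4.572763·5.5506·177.8750 = 4514.746 mm³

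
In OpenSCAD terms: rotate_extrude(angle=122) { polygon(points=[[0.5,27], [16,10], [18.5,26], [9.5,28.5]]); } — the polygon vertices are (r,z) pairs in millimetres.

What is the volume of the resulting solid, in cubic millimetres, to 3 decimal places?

Volume = 3972.390 mm³

Profile (r,z), 4 vertices: (0.5,27) (16,10) (18.5,26) (9.5,28.5)
edge 0: (0.5,27)→(16,10)  cross = 0.5·10 − 16·27 = -427.0000; (r_i+r_j)·cross = 16.5·-427.0000 = -7045.5000
edge 1: (16,10)→(18.5,26)  cross = 16·26 − 18.5·10 = 231.0000; (r_i+r_j)·cross = 34.5·231.0000 = 7969.5000
edge 2: (18.5,26)→(9.5,28.5)  cross = 18.5·28.5 − 9.5·26 = 280.2500; (r_i+r_j)·cross = 28·280.2500 = 7847.0000
edge 3: (9.5,28.5)→(0.5,27)  cross = 9.5·27 − 0.5·28.5 = 242.2500; (r_i+r_j)·cross = 10·242.2500 = 2422.5000
Σcross = 326.5000 → A = |Σcross|/2 = 163.2500 mm²
Σ(r_i+r_j)·cross = 11193.5000 → first moment M = |Σ|/6 = 1865.5833
R_c = M/A = 1865.5833/163.2500 = 11.4278 mm
θ = 122° = 2.129302 rad
V = θ·R_c·A = 2.129302·11.4278·163.2500 = 3972.390 mm³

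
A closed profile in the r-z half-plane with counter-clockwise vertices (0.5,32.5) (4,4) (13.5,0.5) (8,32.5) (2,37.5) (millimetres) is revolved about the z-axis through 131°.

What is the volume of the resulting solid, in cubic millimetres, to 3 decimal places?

Volume = 3935.148 mm³

Profile (r,z), 5 vertices: (0.5,32.5) (4,4) (13.5,0.5) (8,32.5) (2,37.5)
edge 0: (0.5,32.5)→(4,4)  cross = 0.5·4 − 4·32.5 = -128.0000; (r_i+r_j)·cross = 4.5·-128.0000 = -576.0000
edge 1: (4,4)→(13.5,0.5)  cross = 4·0.5 − 13.5·4 = -52.0000; (r_i+r_j)·cross = 17.5·-52.0000 = -910.0000
edge 2: (13.5,0.5)→(8,32.5)  cross = 13.5·32.5 − 8·0.5 = 434.7500; (r_i+r_j)·cross = 21.5·434.7500 = 9347.1250
edge 3: (8,32.5)→(2,37.5)  cross = 8·37.5 − 2·32.5 = 235.0000; (r_i+r_j)·cross = 10·235.0000 = 2350.0000
edge 4: (2,37.5)→(0.5,32.5)  cross = 2·32.5 − 0.5·37.5 = 46.2500; (r_i+r_j)·cross = 2.5·46.2500 = 115.6250
Σcross = 536.0000 → A = |Σcross|/2 = 268.0000 mm²
Σ(r_i+r_j)·cross = 10326.7500 → first moment M = |Σ|/6 = 1721.1250
R_c = M/A = 1721.1250/268.0000 = 6.4221 mm
θ = 131° = 2.286381 rad
V = θ·R_c·A = 2.286381·6.4221·268.0000 = 3935.148 mm³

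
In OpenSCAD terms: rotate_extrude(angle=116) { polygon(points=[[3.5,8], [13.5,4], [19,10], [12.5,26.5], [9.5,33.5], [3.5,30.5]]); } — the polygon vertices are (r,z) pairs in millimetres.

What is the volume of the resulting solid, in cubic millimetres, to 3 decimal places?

Volume = 5941.304 mm³

Profile (r,z), 6 vertices: (3.5,8) (13.5,4) (19,10) (12.5,26.5) (9.5,33.5) (3.5,30.5)
edge 0: (3.5,8)→(13.5,4)  cross = 3.5·4 − 13.5·8 = -94.0000; (r_i+r_j)·cross = 17·-94.0000 = -1598.0000
edge 1: (13.5,4)→(19,10)  cross = 13.5·10 − 19·4 = 59.0000; (r_i+r_j)·cross = 32.5·59.0000 = 1917.5000
edge 2: (19,10)→(12.5,26.5)  cross = 19·26.5 − 12.5·10 = 378.5000; (r_i+r_j)·cross = 31.5·378.5000 = 11922.7500
edge 3: (12.5,26.5)→(9.5,33.5)  cross = 12.5·33.5 − 9.5·26.5 = 167.0000; (r_i+r_j)·cross = 22·167.0000 = 3674.0000
edge 4: (9.5,33.5)→(3.5,30.5)  cross = 9.5·30.5 − 3.5·33.5 = 172.5000; (r_i+r_j)·cross = 13·172.5000 = 2242.5000
edge 5: (3.5,30.5)→(3.5,8)  cross = 3.5·8 − 3.5·30.5 = -78.7500; (r_i+r_j)·cross = 7·-78.7500 = -551.2500
Σcross = 604.2500 → A = |Σcross|/2 = 302.1250 mm²
Σ(r_i+r_j)·cross = 17607.5000 → first moment M = |Σ|/6 = 2934.5833
R_c = M/A = 2934.5833/302.1250 = 9.7131 mm
θ = 116° = 2.024582 rad
V = θ·R_c·A = 2.024582·9.7131·302.1250 = 5941.304 mm³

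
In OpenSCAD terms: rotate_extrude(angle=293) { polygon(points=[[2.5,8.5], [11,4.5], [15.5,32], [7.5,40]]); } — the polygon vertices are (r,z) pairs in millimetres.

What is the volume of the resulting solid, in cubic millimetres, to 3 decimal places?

Volume = 12568.691 mm³

Profile (r,z), 4 vertices: (2.5,8.5) (11,4.5) (15.5,32) (7.5,40)
edge 0: (2.5,8.5)→(11,4.5)  cross = 2.5·4.5 − 11·8.5 = -82.2500; (r_i+r_j)·cross = 13.5·-82.2500 = -1110.3750
edge 1: (11,4.5)→(15.5,32)  cross = 11·32 − 15.5·4.5 = 282.2500; (r_i+r_j)·cross = 26.5·282.2500 = 7479.6250
edge 2: (15.5,32)→(7.5,40)  cross = 15.5·40 − 7.5·32 = 380.0000; (r_i+r_j)·cross = 23·380.0000 = 8740.0000
edge 3: (7.5,40)→(2.5,8.5)  cross = 7.5·8.5 − 2.5·40 = -36.2500; (r_i+r_j)·cross = 10·-36.2500 = -362.5000
Σcross = 543.7500 → A = |Σcross|/2 = 271.8750 mm²
Σ(r_i+r_j)·cross = 14746.7500 → first moment M = |Σ|/6 = 2457.7917
R_c = M/A = 2457.7917/271.8750 = 9.0402 mm
θ = 293° = 5.113815 rad
V = θ·R_c·A = 5.113815·9.0402·271.8750 = 12568.691 mm³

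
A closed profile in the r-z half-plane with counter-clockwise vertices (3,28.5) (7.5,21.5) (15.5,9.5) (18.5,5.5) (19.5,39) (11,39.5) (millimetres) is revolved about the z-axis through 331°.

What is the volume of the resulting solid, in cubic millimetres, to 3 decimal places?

Profile (r,z), 6 vertices: (3,28.5) (7.5,21.5) (15.5,9.5) (18.5,5.5) (19.5,39) (11,39.5)
edge 0: (3,28.5)→(7.5,21.5)  cross = 3·21.5 − 7.5·28.5 = -149.2500; (r_i+r_j)·cross = 10.5·-149.2500 = -1567.1250
edge 1: (7.5,21.5)→(15.5,9.5)  cross = 7.5·9.5 − 15.5·21.5 = -262.0000; (r_i+r_j)·cross = 23·-262.0000 = -6026.0000
edge 2: (15.5,9.5)→(18.5,5.5)  cross = 15.5·5.5 − 18.5·9.5 = -90.5000; (r_i+r_j)·cross = 34·-90.5000 = -3077.0000
edge 3: (18.5,5.5)→(19.5,39)  cross = 18.5·39 − 19.5·5.5 = 614.2500; (r_i+r_j)·cross = 38·614.2500 = 23341.5000
edge 4: (19.5,39)→(11,39.5)  cross = 19.5·39.5 − 11·39 = 341.2500; (r_i+r_j)·cross = 30.5·341.2500 = 10408.1250
edge 5: (11,39.5)→(3,28.5)  cross = 11·28.5 − 3·39.5 = 195.0000; (r_i+r_j)·cross = 14·195.0000 = 2730.0000
Σcross = 648.7500 → A = |Σcross|/2 = 324.3750 mm²
Σ(r_i+r_j)·cross = 25809.5000 → first moment M = |Σ|/6 = 4301.5833
R_c = M/A = 4301.5833/324.3750 = 13.2611 mm
θ = 331° = 5.777040 rad
V = θ·R_c·A = 5.777040·13.2611·324.3750 = 24850.418 mm³

Volume = 24850.418 mm³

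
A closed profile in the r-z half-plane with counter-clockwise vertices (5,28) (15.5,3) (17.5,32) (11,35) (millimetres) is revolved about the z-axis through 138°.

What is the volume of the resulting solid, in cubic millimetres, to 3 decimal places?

Profile (r,z), 4 vertices: (5,28) (15.5,3) (17.5,32) (11,35)
edge 0: (5,28)→(15.5,3)  cross = 5·3 − 15.5·28 = -419.0000; (r_i+r_j)·cross = 20.5·-419.0000 = -8589.5000
edge 1: (15.5,3)→(17.5,32)  cross = 15.5·32 − 17.5·3 = 443.5000; (r_i+r_j)·cross = 33·443.5000 = 14635.5000
edge 2: (17.5,32)→(11,35)  cross = 17.5·35 − 11·32 = 260.5000; (r_i+r_j)·cross = 28.5·260.5000 = 7424.2500
edge 3: (11,35)→(5,28)  cross = 11·28 − 5·35 = 133.0000; (r_i+r_j)·cross = 16·133.0000 = 2128.0000
Σcross = 418.0000 → A = |Σcross|/2 = 209.0000 mm²
Σ(r_i+r_j)·cross = 15598.2500 → first moment M = |Σ|/6 = 2599.7083
R_c = M/A = 2599.7083/209.0000 = 12.4388 mm
θ = 138° = 2.408554 rad
V = θ·R_c·A = 2.408554·12.4388·209.0000 = 6261.539 mm³

Volume = 6261.539 mm³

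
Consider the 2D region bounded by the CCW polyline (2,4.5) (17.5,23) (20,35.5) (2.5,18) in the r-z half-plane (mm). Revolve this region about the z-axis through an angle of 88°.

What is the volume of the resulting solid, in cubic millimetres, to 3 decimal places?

Profile (r,z), 4 vertices: (2,4.5) (17.5,23) (20,35.5) (2.5,18)
edge 0: (2,4.5)→(17.5,23)  cross = 2·23 − 17.5·4.5 = -32.7500; (r_i+r_j)·cross = 19.5·-32.7500 = -638.6250
edge 1: (17.5,23)→(20,35.5)  cross = 17.5·35.5 − 20·23 = 161.2500; (r_i+r_j)·cross = 37.5·161.2500 = 6046.8750
edge 2: (20,35.5)→(2.5,18)  cross = 20·18 − 2.5·35.5 = 271.2500; (r_i+r_j)·cross = 22.5·271.2500 = 6103.1250
edge 3: (2.5,18)→(2,4.5)  cross = 2.5·4.5 − 2·18 = -24.7500; (r_i+r_j)·cross = 4.5·-24.7500 = -111.3750
Σcross = 375.0000 → A = |Σcross|/2 = 187.5000 mm²
Σ(r_i+r_j)·cross = 11400.0000 → first moment M = |Σ|/6 = 1900.0000
R_c = M/A = 1900.0000/187.5000 = 10.1333 mm
θ = 88° = 1.535890 rad
V = θ·R_c·A = 1.535890·10.1333·187.5000 = 2918.191 mm³

Volume = 2918.191 mm³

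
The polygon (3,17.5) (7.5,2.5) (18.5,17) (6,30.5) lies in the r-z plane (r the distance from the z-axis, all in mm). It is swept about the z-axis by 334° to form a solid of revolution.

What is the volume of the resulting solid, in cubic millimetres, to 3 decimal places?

Profile (r,z), 4 vertices: (3,17.5) (7.5,2.5) (18.5,17) (6,30.5)
edge 0: (3,17.5)→(7.5,2.5)  cross = 3·2.5 − 7.5·17.5 = -123.7500; (r_i+r_j)·cross = 10.5·-123.7500 = -1299.3750
edge 1: (7.5,2.5)→(18.5,17)  cross = 7.5·17 − 18.5·2.5 = 81.2500; (r_i+r_j)·cross = 26·81.2500 = 2112.5000
edge 2: (18.5,17)→(6,30.5)  cross = 18.5·30.5 − 6·17 = 462.2500; (r_i+r_j)·cross = 24.5·462.2500 = 11325.1250
edge 3: (6,30.5)→(3,17.5)  cross = 6·17.5 − 3·30.5 = 13.5000; (r_i+r_j)·cross = 9·13.5000 = 121.5000
Σcross = 433.2500 → A = |Σcross|/2 = 216.6250 mm²
Σ(r_i+r_j)·cross = 12259.7500 → first moment M = |Σ|/6 = 2043.2917
R_c = M/A = 2043.2917/216.6250 = 9.4324 mm
θ = 334° = 5.829400 rad
V = θ·R_c·A = 5.829400·9.4324·216.6250 = 11911.164 mm³

Volume = 11911.164 mm³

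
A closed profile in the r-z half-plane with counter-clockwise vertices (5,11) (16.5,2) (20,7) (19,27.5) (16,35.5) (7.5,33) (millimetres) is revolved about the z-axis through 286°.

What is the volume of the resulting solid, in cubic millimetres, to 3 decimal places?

Volume = 23842.472 mm³

Profile (r,z), 6 vertices: (5,11) (16.5,2) (20,7) (19,27.5) (16,35.5) (7.5,33)
edge 0: (5,11)→(16.5,2)  cross = 5·2 − 16.5·11 = -171.5000; (r_i+r_j)·cross = 21.5·-171.5000 = -3687.2500
edge 1: (16.5,2)→(20,7)  cross = 16.5·7 − 20·2 = 75.5000; (r_i+r_j)·cross = 36.5·75.5000 = 2755.7500
edge 2: (20,7)→(19,27.5)  cross = 20·27.5 − 19·7 = 417.0000; (r_i+r_j)·cross = 39·417.0000 = 16263.0000
edge 3: (19,27.5)→(16,35.5)  cross = 19·35.5 − 16·27.5 = 234.5000; (r_i+r_j)·cross = 35·234.5000 = 8207.5000
edge 4: (16,35.5)→(7.5,33)  cross = 16·33 − 7.5·35.5 = 261.7500; (r_i+r_j)·cross = 23.5·261.7500 = 6151.1250
edge 5: (7.5,33)→(5,11)  cross = 7.5·11 − 5·33 = -82.5000; (r_i+r_j)·cross = 12.5·-82.5000 = -1031.2500
Σcross = 734.7500 → A = |Σcross|/2 = 367.3750 mm²
Σ(r_i+r_j)·cross = 28658.8750 → first moment M = |Σ|/6 = 4776.4792
R_c = M/A = 4776.4792/367.3750 = 13.0016 mm
θ = 286° = 4.991642 rad
V = θ·R_c·A = 4.991642·13.0016·367.3750 = 23842.472 mm³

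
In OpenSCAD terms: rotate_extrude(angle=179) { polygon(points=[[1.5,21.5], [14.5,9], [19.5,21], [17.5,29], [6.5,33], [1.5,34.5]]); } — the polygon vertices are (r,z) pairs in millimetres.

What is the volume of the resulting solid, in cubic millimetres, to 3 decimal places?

Profile (r,z), 6 vertices: (1.5,21.5) (14.5,9) (19.5,21) (17.5,29) (6.5,33) (1.5,34.5)
edge 0: (1.5,21.5)→(14.5,9)  cross = 1.5·9 − 14.5·21.5 = -298.2500; (r_i+r_j)·cross = 16·-298.2500 = -4772.0000
edge 1: (14.5,9)→(19.5,21)  cross = 14.5·21 − 19.5·9 = 129.0000; (r_i+r_j)·cross = 34·129.0000 = 4386.0000
edge 2: (19.5,21)→(17.5,29)  cross = 19.5·29 − 17.5·21 = 198.0000; (r_i+r_j)·cross = 37·198.0000 = 7326.0000
edge 3: (17.5,29)→(6.5,33)  cross = 17.5·33 − 6.5·29 = 389.0000; (r_i+r_j)·cross = 24·389.0000 = 9336.0000
edge 4: (6.5,33)→(1.5,34.5)  cross = 6.5·34.5 − 1.5·33 = 174.7500; (r_i+r_j)·cross = 8·174.7500 = 1398.0000
edge 5: (1.5,34.5)→(1.5,21.5)  cross = 1.5·21.5 − 1.5·34.5 = -19.5000; (r_i+r_j)·cross = 3·-19.5000 = -58.5000
Σcross = 573.0000 → A = |Σcross|/2 = 286.5000 mm²
Σ(r_i+r_j)·cross = 17615.5000 → first moment M = |Σ|/6 = 2935.9167
R_c = M/A = 2935.9167/286.5000 = 10.2475 mm
θ = 179° = 3.124139 rad
V = θ·R_c·A = 3.124139·10.2475·286.5000 = 9172.213 mm³

Volume = 9172.213 mm³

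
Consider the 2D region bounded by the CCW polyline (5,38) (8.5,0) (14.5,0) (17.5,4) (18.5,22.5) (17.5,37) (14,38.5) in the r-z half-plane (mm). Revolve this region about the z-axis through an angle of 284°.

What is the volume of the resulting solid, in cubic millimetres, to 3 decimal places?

Profile (r,z), 7 vertices: (5,38) (8.5,0) (14.5,0) (17.5,4) (18.5,22.5) (17.5,37) (14,38.5)
edge 0: (5,38)→(8.5,0)  cross = 5·0 − 8.5·38 = -323.0000; (r_i+r_j)·cross = 13.5·-323.0000 = -4360.5000
edge 1: (8.5,0)→(14.5,0)  cross = 8.5·0 − 14.5·0 = 0.0000; (r_i+r_j)·cross = 23·0.0000 = 0.0000
edge 2: (14.5,0)→(17.5,4)  cross = 14.5·4 − 17.5·0 = 58.0000; (r_i+r_j)·cross = 32·58.0000 = 1856.0000
edge 3: (17.5,4)→(18.5,22.5)  cross = 17.5·22.5 − 18.5·4 = 319.7500; (r_i+r_j)·cross = 36·319.7500 = 11511.0000
edge 4: (18.5,22.5)→(17.5,37)  cross = 18.5·37 − 17.5·22.5 = 290.7500; (r_i+r_j)·cross = 36·290.7500 = 10467.0000
edge 5: (17.5,37)→(14,38.5)  cross = 17.5·38.5 − 14·37 = 155.7500; (r_i+r_j)·cross = 31.5·155.7500 = 4906.1250
edge 6: (14,38.5)→(5,38)  cross = 14·38 − 5·38.5 = 339.5000; (r_i+r_j)·cross = 19·339.5000 = 6450.5000
Σcross = 840.7500 → A = |Σcross|/2 = 420.3750 mm²
Σ(r_i+r_j)·cross = 30830.1250 → first moment M = |Σ|/6 = 5138.3542
R_c = M/A = 5138.3542/420.3750 = 12.2233 mm
θ = 284° = 4.956735 rad
V = θ·R_c·A = 4.956735·12.2233·420.3750 = 25469.460 mm³

Volume = 25469.460 mm³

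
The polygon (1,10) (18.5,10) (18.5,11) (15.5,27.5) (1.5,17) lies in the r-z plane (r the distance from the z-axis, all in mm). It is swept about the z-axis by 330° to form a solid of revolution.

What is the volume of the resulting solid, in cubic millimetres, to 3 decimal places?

Volume = 12043.055 mm³

Profile (r,z), 5 vertices: (1,10) (18.5,10) (18.5,11) (15.5,27.5) (1.5,17)
edge 0: (1,10)→(18.5,10)  cross = 1·10 − 18.5·10 = -175.0000; (r_i+r_j)·cross = 19.5·-175.0000 = -3412.5000
edge 1: (18.5,10)→(18.5,11)  cross = 18.5·11 − 18.5·10 = 18.5000; (r_i+r_j)·cross = 37·18.5000 = 684.5000
edge 2: (18.5,11)→(15.5,27.5)  cross = 18.5·27.5 − 15.5·11 = 338.2500; (r_i+r_j)·cross = 34·338.2500 = 11500.5000
edge 3: (15.5,27.5)→(1.5,17)  cross = 15.5·17 − 1.5·27.5 = 222.2500; (r_i+r_j)·cross = 17·222.2500 = 3778.2500
edge 4: (1.5,17)→(1,10)  cross = 1.5·10 − 1·17 = -2.0000; (r_i+r_j)·cross = 2.5·-2.0000 = -5.0000
Σcross = 402.0000 → A = |Σcross|/2 = 201.0000 mm²
Σ(r_i+r_j)·cross = 12545.7500 → first moment M = |Σ|/6 = 2090.9583
R_c = M/A = 2090.9583/201.0000 = 10.4028 mm
θ = 330° = 5.759587 rad
V = θ·R_c·A = 5.759587·10.4028·201.0000 = 12043.055 mm³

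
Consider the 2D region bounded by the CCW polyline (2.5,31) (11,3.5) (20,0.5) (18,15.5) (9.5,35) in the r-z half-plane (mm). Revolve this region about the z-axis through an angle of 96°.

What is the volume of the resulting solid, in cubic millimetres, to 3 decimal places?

Profile (r,z), 5 vertices: (2.5,31) (11,3.5) (20,0.5) (18,15.5) (9.5,35)
edge 0: (2.5,31)→(11,3.5)  cross = 2.5·3.5 − 11·31 = -332.2500; (r_i+r_j)·cross = 13.5·-332.2500 = -4485.3750
edge 1: (11,3.5)→(20,0.5)  cross = 11·0.5 − 20·3.5 = -64.5000; (r_i+r_j)·cross = 31·-64.5000 = -1999.5000
edge 2: (20,0.5)→(18,15.5)  cross = 20·15.5 − 18·0.5 = 301.0000; (r_i+r_j)·cross = 38·301.0000 = 11438.0000
edge 3: (18,15.5)→(9.5,35)  cross = 18·35 − 9.5·15.5 = 482.7500; (r_i+r_j)·cross = 27.5·482.7500 = 13275.6250
edge 4: (9.5,35)→(2.5,31)  cross = 9.5·31 − 2.5·35 = 207.0000; (r_i+r_j)·cross = 12·207.0000 = 2484.0000
Σcross = 594.0000 → A = |Σcross|/2 = 297.0000 mm²
Σ(r_i+r_j)·cross = 20712.7500 → first moment M = |Σ|/6 = 3452.1250
R_c = M/A = 3452.1250/297.0000 = 11.6233 mm
θ = 96° = 1.675516 rad
V = θ·R_c·A = 1.675516·11.6233·297.0000 = 5784.091 mm³

Volume = 5784.091 mm³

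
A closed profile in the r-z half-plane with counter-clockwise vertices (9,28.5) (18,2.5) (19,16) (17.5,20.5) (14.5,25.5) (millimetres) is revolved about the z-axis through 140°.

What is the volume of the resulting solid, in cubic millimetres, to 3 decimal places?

Profile (r,z), 5 vertices: (9,28.5) (18,2.5) (19,16) (17.5,20.5) (14.5,25.5)
edge 0: (9,28.5)→(18,2.5)  cross = 9·2.5 − 18·28.5 = -490.5000; (r_i+r_j)·cross = 27·-490.5000 = -13243.5000
edge 1: (18,2.5)→(19,16)  cross = 18·16 − 19·2.5 = 240.5000; (r_i+r_j)·cross = 37·240.5000 = 8898.5000
edge 2: (19,16)→(17.5,20.5)  cross = 19·20.5 − 17.5·16 = 109.5000; (r_i+r_j)·cross = 36.5·109.5000 = 3996.7500
edge 3: (17.5,20.5)→(14.5,25.5)  cross = 17.5·25.5 − 14.5·20.5 = 149.0000; (r_i+r_j)·cross = 32·149.0000 = 4768.0000
edge 4: (14.5,25.5)→(9,28.5)  cross = 14.5·28.5 − 9·25.5 = 183.7500; (r_i+r_j)·cross = 23.5·183.7500 = 4318.1250
Σcross = 192.2500 → A = |Σcross|/2 = 96.1250 mm²
Σ(r_i+r_j)·cross = 8737.8750 → first moment M = |Σ|/6 = 1456.3125
R_c = M/A = 1456.3125/96.1250 = 15.1502 mm
θ = 140° = 2.443461 rad
V = θ·R_c·A = 2.443461·15.1502·96.1250 = 3558.443 mm³

Volume = 3558.443 mm³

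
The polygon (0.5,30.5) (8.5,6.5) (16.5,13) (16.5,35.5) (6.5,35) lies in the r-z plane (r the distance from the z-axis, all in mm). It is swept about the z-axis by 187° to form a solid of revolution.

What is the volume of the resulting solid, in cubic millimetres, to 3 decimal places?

Profile (r,z), 5 vertices: (0.5,30.5) (8.5,6.5) (16.5,13) (16.5,35.5) (6.5,35)
edge 0: (0.5,30.5)→(8.5,6.5)  cross = 0.5·6.5 − 8.5·30.5 = -256.0000; (r_i+r_j)·cross = 9·-256.0000 = -2304.0000
edge 1: (8.5,6.5)→(16.5,13)  cross = 8.5·13 − 16.5·6.5 = 3.2500; (r_i+r_j)·cross = 25·3.2500 = 81.2500
edge 2: (16.5,13)→(16.5,35.5)  cross = 16.5·35.5 − 16.5·13 = 371.2500; (r_i+r_j)·cross = 33·371.2500 = 12251.2500
edge 3: (16.5,35.5)→(6.5,35)  cross = 16.5·35 − 6.5·35.5 = 346.7500; (r_i+r_j)·cross = 23·346.7500 = 7975.2500
edge 4: (6.5,35)→(0.5,30.5)  cross = 6.5·30.5 − 0.5·35 = 180.7500; (r_i+r_j)·cross = 7·180.7500 = 1265.2500
Σcross = 646.0000 → A = |Σcross|/2 = 323.0000 mm²
Σ(r_i+r_j)·cross = 19269.0000 → first moment M = |Σ|/6 = 3211.5000
R_c = M/A = 3211.5000/323.0000 = 9.9427 mm
θ = 187° = 3.263766 rad
V = θ·R_c·A = 3.263766·9.9427·323.0000 = 10481.584 mm³

Volume = 10481.584 mm³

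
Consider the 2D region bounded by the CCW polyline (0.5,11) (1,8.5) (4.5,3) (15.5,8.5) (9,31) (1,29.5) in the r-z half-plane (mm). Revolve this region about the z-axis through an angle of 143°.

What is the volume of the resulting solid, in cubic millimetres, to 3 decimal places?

Volume = 4936.890 mm³

Profile (r,z), 6 vertices: (0.5,11) (1,8.5) (4.5,3) (15.5,8.5) (9,31) (1,29.5)
edge 0: (0.5,11)→(1,8.5)  cross = 0.5·8.5 − 1·11 = -6.7500; (r_i+r_j)·cross = 1.5·-6.7500 = -10.1250
edge 1: (1,8.5)→(4.5,3)  cross = 1·3 − 4.5·8.5 = -35.2500; (r_i+r_j)·cross = 5.5·-35.2500 = -193.8750
edge 2: (4.5,3)→(15.5,8.5)  cross = 4.5·8.5 − 15.5·3 = -8.2500; (r_i+r_j)·cross = 20·-8.2500 = -165.0000
edge 3: (15.5,8.5)→(9,31)  cross = 15.5·31 − 9·8.5 = 404.0000; (r_i+r_j)·cross = 24.5·404.0000 = 9898.0000
edge 4: (9,31)→(1,29.5)  cross = 9·29.5 − 1·31 = 234.5000; (r_i+r_j)·cross = 10·234.5000 = 2345.0000
edge 5: (1,29.5)→(0.5,11)  cross = 1·11 − 0.5·29.5 = -3.7500; (r_i+r_j)·cross = 1.5·-3.7500 = -5.6250
Σcross = 584.5000 → A = |Σcross|/2 = 292.2500 mm²
Σ(r_i+r_j)·cross = 11868.3750 → first moment M = |Σ|/6 = 1978.0625
R_c = M/A = 1978.0625/292.2500 = 6.7684 mm
θ = 143° = 2.495821 rad
V = θ·R_c·A = 2.495821·6.7684·292.2500 = 4936.890 mm³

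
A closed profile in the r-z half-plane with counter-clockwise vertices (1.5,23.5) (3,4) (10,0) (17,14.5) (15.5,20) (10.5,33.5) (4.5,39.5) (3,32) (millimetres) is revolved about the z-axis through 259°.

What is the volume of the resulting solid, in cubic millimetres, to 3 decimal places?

Volume = 14422.628 mm³

Profile (r,z), 8 vertices: (1.5,23.5) (3,4) (10,0) (17,14.5) (15.5,20) (10.5,33.5) (4.5,39.5) (3,32)
edge 0: (1.5,23.5)→(3,4)  cross = 1.5·4 − 3·23.5 = -64.5000; (r_i+r_j)·cross = 4.5·-64.5000 = -290.2500
edge 1: (3,4)→(10,0)  cross = 3·0 − 10·4 = -40.0000; (r_i+r_j)·cross = 13·-40.0000 = -520.0000
edge 2: (10,0)→(17,14.5)  cross = 10·14.5 − 17·0 = 145.0000; (r_i+r_j)·cross = 27·145.0000 = 3915.0000
edge 3: (17,14.5)→(15.5,20)  cross = 17·20 − 15.5·14.5 = 115.2500; (r_i+r_j)·cross = 32.5·115.2500 = 3745.6250
edge 4: (15.5,20)→(10.5,33.5)  cross = 15.5·33.5 − 10.5·20 = 309.2500; (r_i+r_j)·cross = 26·309.2500 = 8040.5000
edge 5: (10.5,33.5)→(4.5,39.5)  cross = 10.5·39.5 − 4.5·33.5 = 264.0000; (r_i+r_j)·cross = 15·264.0000 = 3960.0000
edge 6: (4.5,39.5)→(3,32)  cross = 4.5·32 − 3·39.5 = 25.5000; (r_i+r_j)·cross = 7.5·25.5000 = 191.2500
edge 7: (3,32)→(1.5,23.5)  cross = 3·23.5 − 1.5·32 = 22.5000; (r_i+r_j)·cross = 4.5·22.5000 = 101.2500
Σcross = 777.0000 → A = |Σcross|/2 = 388.5000 mm²
Σ(r_i+r_j)·cross = 19143.3750 → first moment M = |Σ|/6 = 3190.5625
R_c = M/A = 3190.5625/388.5000 = 8.2125 mm
θ = 259° = 4.520403 rad
V = θ·R_c·A = 4.520403·8.2125·388.5000 = 14422.628 mm³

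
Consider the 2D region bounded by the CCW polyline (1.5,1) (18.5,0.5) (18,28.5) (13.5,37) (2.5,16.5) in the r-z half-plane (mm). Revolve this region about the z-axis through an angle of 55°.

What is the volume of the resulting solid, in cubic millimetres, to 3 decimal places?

Profile (r,z), 5 vertices: (1.5,1) (18.5,0.5) (18,28.5) (13.5,37) (2.5,16.5)
edge 0: (1.5,1)→(18.5,0.5)  cross = 1.5·0.5 − 18.5·1 = -17.7500; (r_i+r_j)·cross = 20·-17.7500 = -355.0000
edge 1: (18.5,0.5)→(18,28.5)  cross = 18.5·28.5 − 18·0.5 = 518.2500; (r_i+r_j)·cross = 36.5·518.2500 = 18916.1250
edge 2: (18,28.5)→(13.5,37)  cross = 18·37 − 13.5·28.5 = 281.2500; (r_i+r_j)·cross = 31.5·281.2500 = 8859.3750
edge 3: (13.5,37)→(2.5,16.5)  cross = 13.5·16.5 − 2.5·37 = 130.2500; (r_i+r_j)·cross = 16·130.2500 = 2084.0000
edge 4: (2.5,16.5)→(1.5,1)  cross = 2.5·1 − 1.5·16.5 = -22.2500; (r_i+r_j)·cross = 4·-22.2500 = -89.0000
Σcross = 889.7500 → A = |Σcross|/2 = 444.8750 mm²
Σ(r_i+r_j)·cross = 29415.5000 → first moment M = |Σ|/6 = 4902.5833
R_c = M/A = 4902.5833/444.8750 = 11.0201 mm
θ = 55° = 0.959931 rad
V = θ·R_c·A = 0.959931·11.0201·444.8750 = 4706.142 mm³

Volume = 4706.142 mm³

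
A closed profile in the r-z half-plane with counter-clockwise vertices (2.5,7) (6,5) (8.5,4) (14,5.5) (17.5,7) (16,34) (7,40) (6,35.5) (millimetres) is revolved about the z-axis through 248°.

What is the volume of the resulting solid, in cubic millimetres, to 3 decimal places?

Profile (r,z), 8 vertices: (2.5,7) (6,5) (8.5,4) (14,5.5) (17.5,7) (16,34) (7,40) (6,35.5)
edge 0: (2.5,7)→(6,5)  cross = 2.5·5 − 6·7 = -29.5000; (r_i+r_j)·cross = 8.5·-29.5000 = -250.7500
edge 1: (6,5)→(8.5,4)  cross = 6·4 − 8.5·5 = -18.5000; (r_i+r_j)·cross = 14.5·-18.5000 = -268.2500
edge 2: (8.5,4)→(14,5.5)  cross = 8.5·5.5 − 14·4 = -9.2500; (r_i+r_j)·cross = 22.5·-9.2500 = -208.1250
edge 3: (14,5.5)→(17.5,7)  cross = 14·7 − 17.5·5.5 = 1.7500; (r_i+r_j)·cross = 31.5·1.7500 = 55.1250
edge 4: (17.5,7)→(16,34)  cross = 17.5·34 − 16·7 = 483.0000; (r_i+r_j)·cross = 33.5·483.0000 = 16180.5000
edge 5: (16,34)→(7,40)  cross = 16·40 − 7·34 = 402.0000; (r_i+r_j)·cross = 23·402.0000 = 9246.0000
edge 6: (7,40)→(6,35.5)  cross = 7·35.5 − 6·40 = 8.5000; (r_i+r_j)·cross = 13·8.5000 = 110.5000
edge 7: (6,35.5)→(2.5,7)  cross = 6·7 − 2.5·35.5 = -46.7500; (r_i+r_j)·cross = 8.5·-46.7500 = -397.3750
Σcross = 791.2500 → A = |Σcross|/2 = 395.6250 mm²
Σ(r_i+r_j)·cross = 24467.6250 → first moment M = |Σ|/6 = 4077.9375
R_c = M/A = 4077.9375/395.6250 = 10.3076 mm
θ = 248° = 4.328417 rad
V = θ·R_c·A = 4.328417·10.3076·395.6250 = 17651.012 mm³

Volume = 17651.012 mm³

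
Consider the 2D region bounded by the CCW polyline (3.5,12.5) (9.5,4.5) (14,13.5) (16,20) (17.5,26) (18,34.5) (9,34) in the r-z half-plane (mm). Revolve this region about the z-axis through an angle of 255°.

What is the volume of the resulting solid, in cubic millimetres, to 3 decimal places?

Profile (r,z), 7 vertices: (3.5,12.5) (9.5,4.5) (14,13.5) (16,20) (17.5,26) (18,34.5) (9,34)
edge 0: (3.5,12.5)→(9.5,4.5)  cross = 3.5·4.5 − 9.5·12.5 = -103.0000; (r_i+r_j)·cross = 13·-103.0000 = -1339.0000
edge 1: (9.5,4.5)→(14,13.5)  cross = 9.5·13.5 − 14·4.5 = 65.2500; (r_i+r_j)·cross = 23.5·65.2500 = 1533.3750
edge 2: (14,13.5)→(16,20)  cross = 14·20 − 16·13.5 = 64.0000; (r_i+r_j)·cross = 30·64.0000 = 1920.0000
edge 3: (16,20)→(17.5,26)  cross = 16·26 − 17.5·20 = 66.0000; (r_i+r_j)·cross = 33.5·66.0000 = 2211.0000
edge 4: (17.5,26)→(18,34.5)  cross = 17.5·34.5 − 18·26 = 135.7500; (r_i+r_j)·cross = 35.5·135.7500 = 4819.1250
edge 5: (18,34.5)→(9,34)  cross = 18·34 − 9·34.5 = 301.5000; (r_i+r_j)·cross = 27·301.5000 = 8140.5000
edge 6: (9,34)→(3.5,12.5)  cross = 9·12.5 − 3.5·34 = -6.5000; (r_i+r_j)·cross = 12.5·-6.5000 = -81.2500
Σcross = 523.0000 → A = |Σcross|/2 = 261.5000 mm²
Σ(r_i+r_j)·cross = 17203.7500 → first moment M = |Σ|/6 = 2867.2917
R_c = M/A = 2867.2917/261.5000 = 10.9648 mm
θ = 255° = 4.450590 rad
V = θ·R_c·A = 4.450590·10.9648·261.5000 = 12761.138 mm³

Volume = 12761.138 mm³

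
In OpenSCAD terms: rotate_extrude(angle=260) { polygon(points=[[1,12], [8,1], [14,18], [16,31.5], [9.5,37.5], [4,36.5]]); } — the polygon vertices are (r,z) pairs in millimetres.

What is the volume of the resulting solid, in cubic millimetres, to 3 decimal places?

Volume = 12840.431 mm³

Profile (r,z), 6 vertices: (1,12) (8,1) (14,18) (16,31.5) (9.5,37.5) (4,36.5)
edge 0: (1,12)→(8,1)  cross = 1·1 − 8·12 = -95.0000; (r_i+r_j)·cross = 9·-95.0000 = -855.0000
edge 1: (8,1)→(14,18)  cross = 8·18 − 14·1 = 130.0000; (r_i+r_j)·cross = 22·130.0000 = 2860.0000
edge 2: (14,18)→(16,31.5)  cross = 14·31.5 − 16·18 = 153.0000; (r_i+r_j)·cross = 30·153.0000 = 4590.0000
edge 3: (16,31.5)→(9.5,37.5)  cross = 16·37.5 − 9.5·31.5 = 300.7500; (r_i+r_j)·cross = 25.5·300.7500 = 7669.1250
edge 4: (9.5,37.5)→(4,36.5)  cross = 9.5·36.5 − 4·37.5 = 196.7500; (r_i+r_j)·cross = 13.5·196.7500 = 2656.1250
edge 5: (4,36.5)→(1,12)  cross = 4·12 − 1·36.5 = 11.5000; (r_i+r_j)·cross = 5·11.5000 = 57.5000
Σcross = 697.0000 → A = |Σcross|/2 = 348.5000 mm²
Σ(r_i+r_j)·cross = 16977.7500 → first moment M = |Σ|/6 = 2829.6250
R_c = M/A = 2829.6250/348.5000 = 8.1194 mm
θ = 260° = 4.537856 rad
V = θ·R_c·A = 4.537856·8.1194·348.5000 = 12840.431 mm³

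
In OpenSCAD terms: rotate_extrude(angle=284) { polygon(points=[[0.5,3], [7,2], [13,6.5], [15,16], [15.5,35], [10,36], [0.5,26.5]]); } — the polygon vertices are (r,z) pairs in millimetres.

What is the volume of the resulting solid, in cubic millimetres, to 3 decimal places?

Profile (r,z), 7 vertices: (0.5,3) (7,2) (13,6.5) (15,16) (15.5,35) (10,36) (0.5,26.5)
edge 0: (0.5,3)→(7,2)  cross = 0.5·2 − 7·3 = -20.0000; (r_i+r_j)·cross = 7.5·-20.0000 = -150.0000
edge 1: (7,2)→(13,6.5)  cross = 7·6.5 − 13·2 = 19.5000; (r_i+r_j)·cross = 20·19.5000 = 390.0000
edge 2: (13,6.5)→(15,16)  cross = 13·16 − 15·6.5 = 110.5000; (r_i+r_j)·cross = 28·110.5000 = 3094.0000
edge 3: (15,16)→(15.5,35)  cross = 15·35 − 15.5·16 = 277.0000; (r_i+r_j)·cross = 30.5·277.0000 = 8448.5000
edge 4: (15.5,35)→(10,36)  cross = 15.5·36 − 10·35 = 208.0000; (r_i+r_j)·cross = 25.5·208.0000 = 5304.0000
edge 5: (10,36)→(0.5,26.5)  cross = 10·26.5 − 0.5·36 = 247.0000; (r_i+r_j)·cross = 10.5·247.0000 = 2593.5000
edge 6: (0.5,26.5)→(0.5,3)  cross = 0.5·3 − 0.5·26.5 = -11.7500; (r_i+r_j)·cross = 1·-11.7500 = -11.7500
Σcross = 830.2500 → A = |Σcross|/2 = 415.1250 mm²
Σ(r_i+r_j)·cross = 19668.2500 → first moment M = |Σ|/6 = 3278.0417
R_c = M/A = 3278.0417/415.1250 = 7.8965 mm
θ = 284° = 4.956735 rad
V = θ·R_c·A = 4.956735·7.8965·415.1250 = 16248.384 mm³

Volume = 16248.384 mm³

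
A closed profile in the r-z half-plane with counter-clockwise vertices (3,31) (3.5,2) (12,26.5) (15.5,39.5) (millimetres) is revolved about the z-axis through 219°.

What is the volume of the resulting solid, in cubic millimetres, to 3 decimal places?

Volume = 5628.772 mm³

Profile (r,z), 4 vertices: (3,31) (3.5,2) (12,26.5) (15.5,39.5)
edge 0: (3,31)→(3.5,2)  cross = 3·2 − 3.5·31 = -102.5000; (r_i+r_j)·cross = 6.5·-102.5000 = -666.2500
edge 1: (3.5,2)→(12,26.5)  cross = 3.5·26.5 − 12·2 = 68.7500; (r_i+r_j)·cross = 15.5·68.7500 = 1065.6250
edge 2: (12,26.5)→(15.5,39.5)  cross = 12·39.5 − 15.5·26.5 = 63.2500; (r_i+r_j)·cross = 27.5·63.2500 = 1739.3750
edge 3: (15.5,39.5)→(3,31)  cross = 15.5·31 − 3·39.5 = 362.0000; (r_i+r_j)·cross = 18.5·362.0000 = 6697.0000
Σcross = 391.5000 → A = |Σcross|/2 = 195.7500 mm²
Σ(r_i+r_j)·cross = 8835.7500 → first moment M = |Σ|/6 = 1472.6250
R_c = M/A = 1472.6250/195.7500 = 7.5230 mm
θ = 219° = 3.822271 rad
V = θ·R_c·A = 3.822271·7.5230·195.7500 = 5628.772 mm³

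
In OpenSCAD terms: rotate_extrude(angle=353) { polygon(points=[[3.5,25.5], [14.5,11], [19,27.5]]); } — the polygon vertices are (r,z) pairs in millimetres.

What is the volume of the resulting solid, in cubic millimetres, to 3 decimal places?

Profile (r,z), 3 vertices: (3.5,25.5) (14.5,11) (19,27.5)
edge 0: (3.5,25.5)→(14.5,11)  cross = 3.5·11 − 14.5·25.5 = -331.2500; (r_i+r_j)·cross = 18·-331.2500 = -5962.5000
edge 1: (14.5,11)→(19,27.5)  cross = 14.5·27.5 − 19·11 = 189.7500; (r_i+r_j)·cross = 33.5·189.7500 = 6356.6250
edge 2: (19,27.5)→(3.5,25.5)  cross = 19·25.5 − 3.5·27.5 = 388.2500; (r_i+r_j)·cross = 22.5·388.2500 = 8735.6250
Σcross = 246.7500 → A = |Σcross|/2 = 123.3750 mm²
Σ(r_i+r_j)·cross = 9129.7500 → first moment M = |Σ|/6 = 1521.6250
R_c = M/A = 1521.6250/123.3750 = 12.3333 mm
θ = 353° = 6.161012 rad
V = θ·R_c·A = 6.161012·12.3333·123.3750 = 9374.750 mm³

Volume = 9374.750 mm³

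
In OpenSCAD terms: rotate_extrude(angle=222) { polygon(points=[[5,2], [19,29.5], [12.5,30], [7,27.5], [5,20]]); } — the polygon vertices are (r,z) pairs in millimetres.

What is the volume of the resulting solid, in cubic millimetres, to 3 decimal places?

Volume = 6913.310 mm³

Profile (r,z), 5 vertices: (5,2) (19,29.5) (12.5,30) (7,27.5) (5,20)
edge 0: (5,2)→(19,29.5)  cross = 5·29.5 − 19·2 = 109.5000; (r_i+r_j)·cross = 24·109.5000 = 2628.0000
edge 1: (19,29.5)→(12.5,30)  cross = 19·30 − 12.5·29.5 = 201.2500; (r_i+r_j)·cross = 31.5·201.2500 = 6339.3750
edge 2: (12.5,30)→(7,27.5)  cross = 12.5·27.5 − 7·30 = 133.7500; (r_i+r_j)·cross = 19.5·133.7500 = 2608.1250
edge 3: (7,27.5)→(5,20)  cross = 7·20 − 5·27.5 = 2.5000; (r_i+r_j)·cross = 12·2.5000 = 30.0000
edge 4: (5,20)→(5,2)  cross = 5·2 − 5·20 = -90.0000; (r_i+r_j)·cross = 10·-90.0000 = -900.0000
Σcross = 357.0000 → A = |Σcross|/2 = 178.5000 mm²
Σ(r_i+r_j)·cross = 10705.5000 → first moment M = |Σ|/6 = 1784.2500
R_c = M/A = 1784.2500/178.5000 = 9.9958 mm
θ = 222° = 3.874631 rad
V = θ·R_c·A = 3.874631·9.9958·178.5000 = 6913.310 mm³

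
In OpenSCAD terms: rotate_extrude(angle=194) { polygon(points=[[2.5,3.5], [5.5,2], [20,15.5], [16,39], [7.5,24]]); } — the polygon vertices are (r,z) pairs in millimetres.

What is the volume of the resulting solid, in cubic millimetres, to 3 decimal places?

Profile (r,z), 5 vertices: (2.5,3.5) (5.5,2) (20,15.5) (16,39) (7.5,24)
edge 0: (2.5,3.5)→(5.5,2)  cross = 2.5·2 − 5.5·3.5 = -14.2500; (r_i+r_j)·cross = 8·-14.2500 = -114.0000
edge 1: (5.5,2)→(20,15.5)  cross = 5.5·15.5 − 20·2 = 45.2500; (r_i+r_j)·cross = 25.5·45.2500 = 1153.8750
edge 2: (20,15.5)→(16,39)  cross = 20·39 − 16·15.5 = 532.0000; (r_i+r_j)·cross = 36·532.0000 = 19152.0000
edge 3: (16,39)→(7.5,24)  cross = 16·24 − 7.5·39 = 91.5000; (r_i+r_j)·cross = 23.5·91.5000 = 2150.2500
edge 4: (7.5,24)→(2.5,3.5)  cross = 7.5·3.5 − 2.5·24 = -33.7500; (r_i+r_j)·cross = 10·-33.7500 = -337.5000
Σcross = 620.7500 → A = |Σcross|/2 = 310.3750 mm²
Σ(r_i+r_j)·cross = 22004.6250 → first moment M = |Σ|/6 = 3667.4375
R_c = M/A = 3667.4375/310.3750 = 11.8161 mm
θ = 194° = 3.385939 rad
V = θ·R_c·A = 3.385939·11.8161·310.3750 = 12417.719 mm³

Volume = 12417.719 mm³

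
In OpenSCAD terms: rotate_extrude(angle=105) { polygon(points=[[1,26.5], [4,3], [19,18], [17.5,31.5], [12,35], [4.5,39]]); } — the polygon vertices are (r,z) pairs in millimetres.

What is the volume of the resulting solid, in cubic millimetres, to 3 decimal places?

Volume = 6921.141 mm³

Profile (r,z), 6 vertices: (1,26.5) (4,3) (19,18) (17.5,31.5) (12,35) (4.5,39)
edge 0: (1,26.5)→(4,3)  cross = 1·3 − 4·26.5 = -103.0000; (r_i+r_j)·cross = 5·-103.0000 = -515.0000
edge 1: (4,3)→(19,18)  cross = 4·18 − 19·3 = 15.0000; (r_i+r_j)·cross = 23·15.0000 = 345.0000
edge 2: (19,18)→(17.5,31.5)  cross = 19·31.5 − 17.5·18 = 283.5000; (r_i+r_j)·cross = 36.5·283.5000 = 10347.7500
edge 3: (17.5,31.5)→(12,35)  cross = 17.5·35 − 12·31.5 = 234.5000; (r_i+r_j)·cross = 29.5·234.5000 = 6917.7500
edge 4: (12,35)→(4.5,39)  cross = 12·39 − 4.5·35 = 310.5000; (r_i+r_j)·cross = 16.5·310.5000 = 5123.2500
edge 5: (4.5,39)→(1,26.5)  cross = 4.5·26.5 − 1·39 = 80.2500; (r_i+r_j)·cross = 5.5·80.2500 = 441.3750
Σcross = 820.7500 → A = |Σcross|/2 = 410.3750 mm²
Σ(r_i+r_j)·cross = 22660.1250 → first moment M = |Σ|/6 = 3776.6875
R_c = M/A = 3776.6875/410.3750 = 9.2030 mm
θ = 105° = 1.832596 rad
V = θ·R_c·A = 1.832596·9.2030·410.3750 = 6921.141 mm³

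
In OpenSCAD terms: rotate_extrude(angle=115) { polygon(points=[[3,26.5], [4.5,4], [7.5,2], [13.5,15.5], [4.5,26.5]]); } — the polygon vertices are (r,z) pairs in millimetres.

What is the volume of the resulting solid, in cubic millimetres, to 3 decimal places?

Profile (r,z), 5 vertices: (3,26.5) (4.5,4) (7.5,2) (13.5,15.5) (4.5,26.5)
edge 0: (3,26.5)→(4.5,4)  cross = 3·4 − 4.5·26.5 = -107.2500; (r_i+r_j)·cross = 7.5·-107.2500 = -804.3750
edge 1: (4.5,4)→(7.5,2)  cross = 4.5·2 − 7.5·4 = -21.0000; (r_i+r_j)·cross = 12·-21.0000 = -252.0000
edge 2: (7.5,2)→(13.5,15.5)  cross = 7.5·15.5 − 13.5·2 = 89.2500; (r_i+r_j)·cross = 21·89.2500 = 1874.2500
edge 3: (13.5,15.5)→(4.5,26.5)  cross = 13.5·26.5 − 4.5·15.5 = 288.0000; (r_i+r_j)·cross = 18·288.0000 = 5184.0000
edge 4: (4.5,26.5)→(3,26.5)  cross = 4.5·26.5 − 3·26.5 = 39.7500; (r_i+r_j)·cross = 7.5·39.7500 = 298.1250
Σcross = 288.7500 → A = |Σcross|/2 = 144.3750 mm²
Σ(r_i+r_j)·cross = 6300.0000 → first moment M = |Σ|/6 = 1050.0000
R_c = M/A = 1050.0000/144.3750 = 7.2727 mm
θ = 115° = 2.007129 rad
V = θ·R_c·A = 2.007129·7.2727·144.3750 = 2107.485 mm³

Volume = 2107.485 mm³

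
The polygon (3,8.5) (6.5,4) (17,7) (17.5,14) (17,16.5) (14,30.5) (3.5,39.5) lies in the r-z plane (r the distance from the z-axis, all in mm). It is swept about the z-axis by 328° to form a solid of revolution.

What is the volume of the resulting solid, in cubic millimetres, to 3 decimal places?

Volume = 19980.087 mm³

Profile (r,z), 7 vertices: (3,8.5) (6.5,4) (17,7) (17.5,14) (17,16.5) (14,30.5) (3.5,39.5)
edge 0: (3,8.5)→(6.5,4)  cross = 3·4 − 6.5·8.5 = -43.2500; (r_i+r_j)·cross = 9.5·-43.2500 = -410.8750
edge 1: (6.5,4)→(17,7)  cross = 6.5·7 − 17·4 = -22.5000; (r_i+r_j)·cross = 23.5·-22.5000 = -528.7500
edge 2: (17,7)→(17.5,14)  cross = 17·14 − 17.5·7 = 115.5000; (r_i+r_j)·cross = 34.5·115.5000 = 3984.7500
edge 3: (17.5,14)→(17,16.5)  cross = 17.5·16.5 − 17·14 = 50.7500; (r_i+r_j)·cross = 34.5·50.7500 = 1750.8750
edge 4: (17,16.5)→(14,30.5)  cross = 17·30.5 − 14·16.5 = 287.5000; (r_i+r_j)·cross = 31·287.5000 = 8912.5000
edge 5: (14,30.5)→(3.5,39.5)  cross = 14·39.5 − 3.5·30.5 = 446.2500; (r_i+r_j)·cross = 17.5·446.2500 = 7809.3750
edge 6: (3.5,39.5)→(3,8.5)  cross = 3.5·8.5 − 3·39.5 = -88.7500; (r_i+r_j)·cross = 6.5·-88.7500 = -576.8750
Σcross = 745.5000 → A = |Σcross|/2 = 372.7500 mm²
Σ(r_i+r_j)·cross = 20941.0000 → first moment M = |Σ|/6 = 3490.1667
R_c = M/A = 3490.1667/372.7500 = 9.3633 mm
θ = 328° = 5.724680 rad
V = θ·R_c·A = 5.724680·9.3633·372.7500 = 19980.087 mm³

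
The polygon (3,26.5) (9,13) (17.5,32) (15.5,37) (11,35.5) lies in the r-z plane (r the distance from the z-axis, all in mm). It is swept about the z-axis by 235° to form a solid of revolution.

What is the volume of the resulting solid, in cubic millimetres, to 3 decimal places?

Profile (r,z), 5 vertices: (3,26.5) (9,13) (17.5,32) (15.5,37) (11,35.5)
edge 0: (3,26.5)→(9,13)  cross = 3·13 − 9·26.5 = -199.5000; (r_i+r_j)·cross = 12·-199.5000 = -2394.0000
edge 1: (9,13)→(17.5,32)  cross = 9·32 − 17.5·13 = 60.5000; (r_i+r_j)·cross = 26.5·60.5000 = 1603.2500
edge 2: (17.5,32)→(15.5,37)  cross = 17.5·37 − 15.5·32 = 151.5000; (r_i+r_j)·cross = 33·151.5000 = 4999.5000
edge 3: (15.5,37)→(11,35.5)  cross = 15.5·35.5 − 11·37 = 143.2500; (r_i+r_j)·cross = 26.5·143.2500 = 3796.1250
edge 4: (11,35.5)→(3,26.5)  cross = 11·26.5 − 3·35.5 = 185.0000; (r_i+r_j)·cross = 14·185.0000 = 2590.0000
Σcross = 340.7500 → A = |Σcross|/2 = 170.3750 mm²
Σ(r_i+r_j)·cross = 10594.8750 → first moment M = |Σ|/6 = 1765.8125
R_c = M/A = 1765.8125/170.3750 = 10.3643 mm
θ = 235° = 4.101524 rad
V = θ·R_c·A = 4.101524·10.3643·170.3750 = 7242.522 mm³

Volume = 7242.522 mm³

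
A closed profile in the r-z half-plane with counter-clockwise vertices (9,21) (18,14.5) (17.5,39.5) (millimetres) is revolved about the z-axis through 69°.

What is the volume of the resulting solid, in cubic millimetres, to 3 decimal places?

Volume = 1980.609 mm³

Profile (r,z), 3 vertices: (9,21) (18,14.5) (17.5,39.5)
edge 0: (9,21)→(18,14.5)  cross = 9·14.5 − 18·21 = -247.5000; (r_i+r_j)·cross = 27·-247.5000 = -6682.5000
edge 1: (18,14.5)→(17.5,39.5)  cross = 18·39.5 − 17.5·14.5 = 457.2500; (r_i+r_j)·cross = 35.5·457.2500 = 16232.3750
edge 2: (17.5,39.5)→(9,21)  cross = 17.5·21 − 9·39.5 = 12.0000; (r_i+r_j)·cross = 26.5·12.0000 = 318.0000
Σcross = 221.7500 → A = |Σcross|/2 = 110.8750 mm²
Σ(r_i+r_j)·cross = 9867.8750 → first moment M = |Σ|/6 = 1644.6458
R_c = M/A = 1644.6458/110.8750 = 14.8333 mm
θ = 69° = 1.204277 rad
V = θ·R_c·A = 1.204277·14.8333·110.8750 = 1980.609 mm³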